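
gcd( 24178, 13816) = 3454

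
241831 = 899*269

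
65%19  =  8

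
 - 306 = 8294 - 8600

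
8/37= 8/37 = 0.22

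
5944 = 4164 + 1780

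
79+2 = 81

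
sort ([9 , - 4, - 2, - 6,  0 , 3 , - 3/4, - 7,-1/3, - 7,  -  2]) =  [  -  7, - 7,- 6, - 4, - 2,-2, - 3/4, - 1/3,0 , 3 , 9 ]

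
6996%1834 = 1494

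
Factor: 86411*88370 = 7636140070=   2^1*5^1*13^1 *17^2 * 23^1 * 8837^1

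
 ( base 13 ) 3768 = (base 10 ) 7860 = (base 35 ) 6ek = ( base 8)17264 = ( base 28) a0k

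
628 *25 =15700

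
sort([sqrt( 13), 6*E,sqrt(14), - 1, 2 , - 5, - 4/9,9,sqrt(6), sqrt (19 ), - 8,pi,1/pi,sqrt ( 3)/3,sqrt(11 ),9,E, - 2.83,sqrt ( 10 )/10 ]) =[ -8, -5,-2.83 , - 1, - 4/9,sqrt( 10)/10 , 1/pi, sqrt( 3)/3,2, sqrt( 6 ) , E, pi,sqrt( 11 ), sqrt(13 ),sqrt( 14),  sqrt (19),9,9,6*E]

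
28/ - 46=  -1 + 9/23 = - 0.61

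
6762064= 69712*97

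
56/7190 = 28/3595 = 0.01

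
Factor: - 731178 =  - 2^1*3^2*7^2*829^1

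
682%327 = 28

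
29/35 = 29/35 = 0.83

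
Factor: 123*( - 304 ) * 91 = -2^4 * 3^1 * 7^1 * 13^1 * 19^1* 41^1 = - 3402672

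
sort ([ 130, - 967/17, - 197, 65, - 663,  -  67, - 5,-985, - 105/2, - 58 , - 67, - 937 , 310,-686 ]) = [ - 985, - 937, - 686, - 663, - 197, - 67, - 67, - 58, - 967/17, -105/2, - 5, 65, 130, 310]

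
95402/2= 47701 = 47701.00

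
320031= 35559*9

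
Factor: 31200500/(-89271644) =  - 5^3*7^(-1)*11^ ( - 1)  *  62401^1*289843^(-1) = - 7800125/22317911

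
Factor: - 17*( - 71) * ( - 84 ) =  - 2^2*3^1*7^1*17^1*71^1= -101388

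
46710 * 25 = 1167750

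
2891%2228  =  663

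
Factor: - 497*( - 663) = 329511 = 3^1*7^1*13^1*17^1*71^1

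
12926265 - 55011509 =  - 42085244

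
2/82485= 2/82485 = 0.00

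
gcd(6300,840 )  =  420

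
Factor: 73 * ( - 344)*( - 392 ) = 9843904= 2^6* 7^2*43^1*73^1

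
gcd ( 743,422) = 1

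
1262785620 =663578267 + 599207353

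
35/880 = 7/176 = 0.04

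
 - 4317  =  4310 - 8627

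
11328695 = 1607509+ 9721186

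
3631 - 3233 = 398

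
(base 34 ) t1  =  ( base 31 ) 10Q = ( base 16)3DB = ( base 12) 6A3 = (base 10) 987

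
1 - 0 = 1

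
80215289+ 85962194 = 166177483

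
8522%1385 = 212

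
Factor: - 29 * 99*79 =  - 3^2*11^1*  29^1*79^1= - 226809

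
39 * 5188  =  202332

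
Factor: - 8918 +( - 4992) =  - 13910 = -2^1  *5^1 * 13^1*107^1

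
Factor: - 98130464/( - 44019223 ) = 2^5*193^1*659^(-1 ) * 15889^1 * 66797^(-1)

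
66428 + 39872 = 106300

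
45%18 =9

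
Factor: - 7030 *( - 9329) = 65582870 = 2^1*5^1 *19^2*37^1*491^1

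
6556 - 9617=-3061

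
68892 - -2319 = 71211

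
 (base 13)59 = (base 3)2202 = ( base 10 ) 74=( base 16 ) 4a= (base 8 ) 112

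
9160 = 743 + 8417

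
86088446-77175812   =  8912634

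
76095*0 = 0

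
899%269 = 92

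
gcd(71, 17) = 1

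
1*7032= 7032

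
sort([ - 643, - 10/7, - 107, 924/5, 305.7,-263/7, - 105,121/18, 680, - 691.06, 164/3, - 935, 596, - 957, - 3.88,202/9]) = [  -  957, - 935, - 691.06, - 643, - 107, - 105, - 263/7, - 3.88, - 10/7, 121/18,202/9,164/3, 924/5,305.7,596,680 ] 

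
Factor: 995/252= 2^( - 2)*3^( - 2 ) * 5^1*7^(-1)*199^1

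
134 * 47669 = 6387646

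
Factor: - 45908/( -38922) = 2^1*3^( - 1 )*13^( - 1)*23^1 = 46/39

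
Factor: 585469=79^1*7411^1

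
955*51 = 48705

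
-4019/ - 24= 4019/24=167.46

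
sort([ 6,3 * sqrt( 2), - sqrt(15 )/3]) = [  -  sqrt(15)/3 , 3*sqrt(2),6] 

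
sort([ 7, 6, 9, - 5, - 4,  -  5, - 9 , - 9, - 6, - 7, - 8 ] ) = [ - 9,  -  9 , - 8, - 7,- 6, - 5, - 5, - 4, 6,7,  9] 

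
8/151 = 8/151 = 0.05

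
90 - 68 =22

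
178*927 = 165006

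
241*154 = 37114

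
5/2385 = 1/477 = 0.00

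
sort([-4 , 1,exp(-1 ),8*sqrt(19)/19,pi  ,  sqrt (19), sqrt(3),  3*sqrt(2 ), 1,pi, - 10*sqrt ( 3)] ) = [-10*sqrt( 3),-4,exp(  -  1) , 1, 1 , sqrt(3) , 8*sqrt( 19 )/19, pi , pi,3*sqrt( 2 ), sqrt( 19) ]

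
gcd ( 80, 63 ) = 1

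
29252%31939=29252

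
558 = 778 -220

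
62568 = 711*88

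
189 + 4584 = 4773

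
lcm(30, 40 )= 120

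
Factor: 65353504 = 2^5*2042297^1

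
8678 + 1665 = 10343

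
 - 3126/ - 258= 12 + 5/43 = 12.12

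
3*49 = 147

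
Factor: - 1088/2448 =-4/9=   - 2^2*3^( -2 )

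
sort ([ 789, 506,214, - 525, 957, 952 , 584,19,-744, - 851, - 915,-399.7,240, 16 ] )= [ - 915, - 851 ,- 744, -525,  -  399.7,16 , 19,  214 , 240, 506,  584,789, 952,957 ]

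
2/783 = 2/783=0.00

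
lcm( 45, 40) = 360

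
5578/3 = 1859 + 1/3 = 1859.33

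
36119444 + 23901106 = 60020550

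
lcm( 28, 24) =168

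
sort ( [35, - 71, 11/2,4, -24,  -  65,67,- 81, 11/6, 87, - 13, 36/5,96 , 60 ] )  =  [  -  81,-71, - 65, - 24,  -  13,11/6, 4,  11/2, 36/5, 35, 60,67,87, 96]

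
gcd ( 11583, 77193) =81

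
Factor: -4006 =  - 2^1*2003^1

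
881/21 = 41 + 20/21 = 41.95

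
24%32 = 24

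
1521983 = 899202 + 622781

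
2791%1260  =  271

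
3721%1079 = 484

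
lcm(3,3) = 3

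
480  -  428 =52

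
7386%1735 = 446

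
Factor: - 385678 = - 2^1*79^1*2441^1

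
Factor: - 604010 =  - 2^1 * 5^1*11^1 * 17^2 *19^1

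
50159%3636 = 2891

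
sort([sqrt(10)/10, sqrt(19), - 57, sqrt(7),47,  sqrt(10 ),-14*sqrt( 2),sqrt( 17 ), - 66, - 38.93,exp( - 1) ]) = [ - 66, - 57,  -  38.93, - 14*sqrt ( 2),sqrt( 10) /10 , exp(-1 ),sqrt(7), sqrt(10),sqrt(17 ),sqrt( 19 ), 47 ]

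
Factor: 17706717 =3^2*7^1*53^1*5303^1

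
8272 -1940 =6332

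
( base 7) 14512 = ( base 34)3GF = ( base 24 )6NJ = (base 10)4027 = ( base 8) 7673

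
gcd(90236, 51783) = 1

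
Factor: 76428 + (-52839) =23589  =  3^2*2621^1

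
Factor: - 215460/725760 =  -  19/64 = - 2^(  -  6 )*19^1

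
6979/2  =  6979/2 =3489.50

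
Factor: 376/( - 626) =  - 188/313 = - 2^2*47^1* 313^( - 1)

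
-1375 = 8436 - 9811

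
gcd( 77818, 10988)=82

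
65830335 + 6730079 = 72560414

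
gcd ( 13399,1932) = 1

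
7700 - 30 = 7670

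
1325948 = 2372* 559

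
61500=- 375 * ( - 164)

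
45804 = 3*15268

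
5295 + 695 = 5990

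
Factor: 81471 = 3^1*13^1*2089^1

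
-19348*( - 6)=116088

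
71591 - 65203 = 6388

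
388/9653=388/9653 = 0.04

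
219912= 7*31416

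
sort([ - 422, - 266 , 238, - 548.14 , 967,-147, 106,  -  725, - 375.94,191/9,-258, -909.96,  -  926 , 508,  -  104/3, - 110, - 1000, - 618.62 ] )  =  [  -  1000, -926, - 909.96,-725 , - 618.62, -548.14, - 422, - 375.94, - 266, - 258,-147, - 110, - 104/3,  191/9,106, 238,508,967 ]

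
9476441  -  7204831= 2271610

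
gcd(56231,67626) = 1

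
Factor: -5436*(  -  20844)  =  113307984=2^4 * 3^5*151^1*193^1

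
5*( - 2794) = -13970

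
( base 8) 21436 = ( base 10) 8990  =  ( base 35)7BU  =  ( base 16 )231E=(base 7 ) 35132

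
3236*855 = 2766780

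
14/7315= 2/1045 = 0.00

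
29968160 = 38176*785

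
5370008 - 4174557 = 1195451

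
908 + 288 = 1196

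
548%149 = 101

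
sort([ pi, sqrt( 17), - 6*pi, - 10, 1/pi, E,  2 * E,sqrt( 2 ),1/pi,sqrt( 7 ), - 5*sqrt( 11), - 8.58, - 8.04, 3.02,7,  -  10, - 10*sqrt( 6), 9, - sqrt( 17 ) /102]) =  [ - 10*sqrt ( 6) , - 6*pi,-5*sqrt( 11) , - 10, - 10, - 8.58, - 8.04,-sqrt( 17)/102, 1/pi, 1/pi,  sqrt( 2 ), sqrt( 7),E, 3.02, pi , sqrt(17), 2*E,7, 9]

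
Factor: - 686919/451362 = -2^(- 1 )*17^1*13469^1*75227^( - 1) = - 228973/150454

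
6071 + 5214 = 11285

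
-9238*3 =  -27714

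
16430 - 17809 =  - 1379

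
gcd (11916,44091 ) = 9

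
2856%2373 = 483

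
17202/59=291  +  33/59  =  291.56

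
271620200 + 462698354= 734318554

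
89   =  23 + 66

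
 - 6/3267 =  - 1 + 1087/1089  =  -0.00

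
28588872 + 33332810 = 61921682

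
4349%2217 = 2132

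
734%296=142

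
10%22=10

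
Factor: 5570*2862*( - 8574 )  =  -136681049160=-  2^3*3^4*5^1  *53^1*557^1*1429^1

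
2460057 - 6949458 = -4489401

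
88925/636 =88925/636 =139.82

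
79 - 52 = 27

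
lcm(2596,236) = 2596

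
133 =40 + 93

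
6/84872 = 3/42436 = 0.00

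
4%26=4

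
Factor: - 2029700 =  - 2^2*5^2*20297^1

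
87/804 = 29/268 = 0.11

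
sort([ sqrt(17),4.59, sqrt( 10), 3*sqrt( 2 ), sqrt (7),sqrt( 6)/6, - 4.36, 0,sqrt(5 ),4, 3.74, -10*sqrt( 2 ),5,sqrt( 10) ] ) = [ - 10*sqrt( 2), - 4.36, 0,sqrt( 6)/6,sqrt( 5),sqrt ( 7 ),sqrt( 10),sqrt( 10),3.74,4,sqrt ( 17),3*sqrt(2),4.59,5] 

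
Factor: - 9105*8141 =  - 74123805 = - 3^1*5^1*7^1* 607^1*1163^1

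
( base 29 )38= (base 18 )55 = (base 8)137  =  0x5f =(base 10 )95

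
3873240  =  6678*580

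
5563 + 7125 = 12688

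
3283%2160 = 1123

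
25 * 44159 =1103975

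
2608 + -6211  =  -3603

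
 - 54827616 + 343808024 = 288980408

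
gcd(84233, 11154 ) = 1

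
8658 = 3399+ 5259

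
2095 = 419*5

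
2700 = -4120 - - 6820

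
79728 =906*88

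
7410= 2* 3705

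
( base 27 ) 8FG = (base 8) 14155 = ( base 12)3751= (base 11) 4775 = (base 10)6253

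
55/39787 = 5/3617 = 0.00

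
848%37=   34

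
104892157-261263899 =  - 156371742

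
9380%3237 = 2906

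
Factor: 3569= 43^1*83^1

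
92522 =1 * 92522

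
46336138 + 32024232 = 78360370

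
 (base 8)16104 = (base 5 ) 212421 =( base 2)1110001000100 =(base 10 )7236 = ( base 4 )1301010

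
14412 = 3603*4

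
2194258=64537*34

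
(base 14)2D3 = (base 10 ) 577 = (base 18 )1e1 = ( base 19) 1b7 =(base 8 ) 1101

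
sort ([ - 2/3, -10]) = [ - 10,  -  2/3 ] 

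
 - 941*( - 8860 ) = 8337260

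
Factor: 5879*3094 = 2^1*7^1 * 13^1*17^1*5879^1  =  18189626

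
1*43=43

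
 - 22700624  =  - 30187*752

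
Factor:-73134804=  - 2^2*3^1 * 6094567^1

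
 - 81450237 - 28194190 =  - 109644427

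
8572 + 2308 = 10880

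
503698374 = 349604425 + 154093949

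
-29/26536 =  - 1  +  26507/26536 = -  0.00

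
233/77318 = 233/77318  =  0.00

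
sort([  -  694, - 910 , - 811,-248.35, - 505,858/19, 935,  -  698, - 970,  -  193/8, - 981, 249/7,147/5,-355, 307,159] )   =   [-981, - 970, - 910, - 811, - 698, -694, - 505, - 355,-248.35, - 193/8,  147/5, 249/7, 858/19, 159,307, 935 ]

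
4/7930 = 2/3965 = 0.00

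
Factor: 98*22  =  2^2*7^2*11^1=2156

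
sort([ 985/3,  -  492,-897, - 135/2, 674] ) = [ - 897, - 492,-135/2, 985/3,674]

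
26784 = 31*864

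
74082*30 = 2222460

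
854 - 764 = 90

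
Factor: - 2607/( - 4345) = 3^1*5^( - 1 ) = 3/5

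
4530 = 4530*1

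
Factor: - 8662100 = -2^2 * 5^2  *  19^1*47^1 *97^1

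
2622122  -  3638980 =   -  1016858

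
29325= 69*425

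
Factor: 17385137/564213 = 3^( - 1 ) * 7^1*11^1*13^( - 1)*17^( - 1)*23^ (-1)*37^( - 1)*225781^1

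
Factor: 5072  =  2^4 * 317^1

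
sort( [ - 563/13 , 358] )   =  [ -563/13,358]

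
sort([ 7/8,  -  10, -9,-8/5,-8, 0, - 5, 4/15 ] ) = [ - 10, - 9,  -  8,  -  5 ,  -  8/5, 0, 4/15,7/8 ] 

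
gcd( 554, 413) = 1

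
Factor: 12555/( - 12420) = -93/92  =  - 2^(  -  2)*3^1 * 23^( - 1 )*31^1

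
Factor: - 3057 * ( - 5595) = 17103915 = 3^2*5^1 * 373^1*1019^1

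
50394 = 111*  454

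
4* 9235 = 36940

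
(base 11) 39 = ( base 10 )42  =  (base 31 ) 1b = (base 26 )1g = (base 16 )2A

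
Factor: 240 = 2^4 * 3^1*5^1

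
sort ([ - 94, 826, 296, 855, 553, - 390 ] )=[ - 390,-94,  296, 553, 826, 855 ] 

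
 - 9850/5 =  - 1970 = - 1970.00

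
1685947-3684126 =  - 1998179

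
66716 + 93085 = 159801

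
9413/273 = 34 + 131/273 = 34.48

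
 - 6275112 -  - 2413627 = -3861485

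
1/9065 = 1/9065 = 0.00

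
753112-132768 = 620344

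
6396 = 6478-82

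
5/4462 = 5/4462= 0.00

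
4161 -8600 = - 4439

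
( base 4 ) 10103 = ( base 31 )8R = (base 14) 159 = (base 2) 100010011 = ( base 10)275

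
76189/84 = 907+1/84 = 907.01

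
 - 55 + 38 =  - 17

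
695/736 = 695/736 = 0.94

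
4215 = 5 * 843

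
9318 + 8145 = 17463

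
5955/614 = 9  +  429/614 = 9.70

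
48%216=48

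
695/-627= - 695/627 = -1.11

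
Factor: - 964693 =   -  964693^1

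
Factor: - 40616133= - 3^1*83^1 *163117^1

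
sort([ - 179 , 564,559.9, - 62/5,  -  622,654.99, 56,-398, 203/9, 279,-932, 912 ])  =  [ -932, - 622, - 398,  -  179, - 62/5, 203/9 , 56, 279 , 559.9  ,  564,654.99, 912 ] 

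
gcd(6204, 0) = 6204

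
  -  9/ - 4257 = 1/473 = 0.00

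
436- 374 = 62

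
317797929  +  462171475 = 779969404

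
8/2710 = 4/1355 = 0.00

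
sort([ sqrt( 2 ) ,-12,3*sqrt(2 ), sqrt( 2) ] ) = [ - 12,sqrt( 2),sqrt (2),3*sqrt ( 2 ) ] 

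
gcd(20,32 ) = 4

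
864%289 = 286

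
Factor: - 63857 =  - 63857^1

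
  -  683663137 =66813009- 750476146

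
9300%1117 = 364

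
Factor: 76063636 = 2^2*11^1*29^1*59611^1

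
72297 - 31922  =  40375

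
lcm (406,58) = 406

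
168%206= 168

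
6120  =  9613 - 3493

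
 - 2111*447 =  - 943617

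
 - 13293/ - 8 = 1661 + 5/8 = 1661.62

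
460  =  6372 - 5912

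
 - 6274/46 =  - 137 + 14/23 = - 136.39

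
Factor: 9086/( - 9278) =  - 4543/4639 = - 7^1*11^1*59^1*4639^( - 1) 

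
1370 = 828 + 542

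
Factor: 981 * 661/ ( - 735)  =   - 3^1*5^ ( - 1 )*7^( - 2)*109^1*661^1 = -216147/245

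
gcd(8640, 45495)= 135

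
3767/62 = 3767/62= 60.76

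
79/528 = 79/528 = 0.15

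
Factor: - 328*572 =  - 187616=   - 2^5*11^1*13^1*41^1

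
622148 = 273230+348918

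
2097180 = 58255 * 36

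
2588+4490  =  7078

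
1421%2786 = 1421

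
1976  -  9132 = -7156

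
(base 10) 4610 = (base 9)6282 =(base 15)1575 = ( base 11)3511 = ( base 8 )11002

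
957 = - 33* ( - 29) 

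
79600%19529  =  1484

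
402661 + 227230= 629891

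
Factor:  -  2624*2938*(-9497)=73215336064  =  2^7 *13^1*41^1 * 113^1*9497^1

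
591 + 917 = 1508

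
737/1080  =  737/1080 = 0.68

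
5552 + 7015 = 12567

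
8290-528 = 7762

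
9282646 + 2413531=11696177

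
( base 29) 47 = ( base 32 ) 3R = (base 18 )6F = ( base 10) 123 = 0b1111011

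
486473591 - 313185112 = 173288479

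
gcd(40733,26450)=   529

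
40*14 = 560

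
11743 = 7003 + 4740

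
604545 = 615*983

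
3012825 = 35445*85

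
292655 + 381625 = 674280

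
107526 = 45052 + 62474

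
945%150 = 45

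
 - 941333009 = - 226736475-714596534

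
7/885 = 7/885 = 0.01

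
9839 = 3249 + 6590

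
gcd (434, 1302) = 434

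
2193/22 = 99 + 15/22  =  99.68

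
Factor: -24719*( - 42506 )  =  2^1* 19^1*53^1*401^1* 1301^1=1050705814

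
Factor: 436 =2^2*109^1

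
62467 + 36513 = 98980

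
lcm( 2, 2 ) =2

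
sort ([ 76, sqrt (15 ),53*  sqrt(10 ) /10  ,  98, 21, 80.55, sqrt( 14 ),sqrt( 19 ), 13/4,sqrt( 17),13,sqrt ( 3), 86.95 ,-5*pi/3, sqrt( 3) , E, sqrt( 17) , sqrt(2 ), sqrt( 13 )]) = [ - 5*pi/3, sqrt (2),sqrt( 3), sqrt ( 3) , E, 13/4, sqrt(13), sqrt(14), sqrt(15),sqrt( 17 ), sqrt (17), sqrt( 19 ),13, 53*sqrt( 10) /10, 21,76, 80.55, 86.95, 98 ]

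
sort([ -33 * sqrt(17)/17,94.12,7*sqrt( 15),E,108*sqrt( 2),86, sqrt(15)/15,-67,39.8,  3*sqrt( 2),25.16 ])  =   [-67,-33*sqrt( 17)/17,sqrt(15 ) /15 , E,3*sqrt( 2),25.16,7*sqrt(15),39.8, 86,  94.12,  108*sqrt( 2) ]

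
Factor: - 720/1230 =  - 24/41= - 2^3*3^1 * 41^(-1) 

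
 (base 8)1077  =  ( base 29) jo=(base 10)575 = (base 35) gf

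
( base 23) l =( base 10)21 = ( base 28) L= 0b10101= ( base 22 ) L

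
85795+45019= 130814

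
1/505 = 1/505=0.00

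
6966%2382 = 2202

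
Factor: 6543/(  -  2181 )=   -  3^1 = - 3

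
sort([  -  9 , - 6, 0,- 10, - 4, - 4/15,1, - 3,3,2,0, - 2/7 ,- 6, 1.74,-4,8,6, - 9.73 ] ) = [ - 10, - 9.73, - 9, - 6,-6,  -  4,  -  4, - 3,-2/7, - 4/15, 0, 0,1,1.74, 2, 3, 6, 8]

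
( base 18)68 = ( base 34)3E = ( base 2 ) 1110100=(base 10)116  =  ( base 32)3k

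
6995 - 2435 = 4560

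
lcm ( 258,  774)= 774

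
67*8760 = 586920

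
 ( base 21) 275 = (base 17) 39E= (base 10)1034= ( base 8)2012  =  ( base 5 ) 13114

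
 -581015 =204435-785450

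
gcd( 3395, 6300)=35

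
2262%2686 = 2262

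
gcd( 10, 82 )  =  2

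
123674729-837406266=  - 713731537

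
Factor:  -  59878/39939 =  - 2^1*3^( - 1 ) * 7^2*13^1*47^1 * 13313^ ( - 1 ) 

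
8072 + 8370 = 16442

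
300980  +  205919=506899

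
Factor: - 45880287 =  - 3^1*15293429^1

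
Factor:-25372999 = -19^1*29^1 *46049^1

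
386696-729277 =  - 342581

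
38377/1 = 38377 = 38377.00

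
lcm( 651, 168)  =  5208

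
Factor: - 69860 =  - 2^2*5^1*7^1*499^1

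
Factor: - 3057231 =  - 3^1*1019077^1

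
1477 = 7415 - 5938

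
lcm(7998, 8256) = 255936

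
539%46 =33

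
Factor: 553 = 7^1*79^1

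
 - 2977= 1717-4694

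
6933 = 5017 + 1916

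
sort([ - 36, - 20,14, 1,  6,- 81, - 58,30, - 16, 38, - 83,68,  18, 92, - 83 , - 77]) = [ - 83 , - 83, - 81, - 77, - 58,- 36, - 20, - 16 , 1,6,14,18, 30,38,68,92 ]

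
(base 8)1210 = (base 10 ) 648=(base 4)22020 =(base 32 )k8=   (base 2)1010001000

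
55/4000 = 11/800=0.01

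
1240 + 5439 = 6679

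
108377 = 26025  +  82352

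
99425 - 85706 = 13719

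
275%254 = 21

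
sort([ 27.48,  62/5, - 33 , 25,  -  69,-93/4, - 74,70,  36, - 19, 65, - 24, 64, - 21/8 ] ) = [ - 74, - 69 , - 33, - 24, -93/4, - 19, - 21/8,62/5, 25, 27.48,36, 64, 65  ,  70]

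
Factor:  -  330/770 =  - 3^1 * 7^(  -  1 ) = -3/7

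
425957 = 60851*7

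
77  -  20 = 57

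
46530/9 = 5170=5170.00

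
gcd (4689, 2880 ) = 9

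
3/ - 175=-1 + 172/175 = - 0.02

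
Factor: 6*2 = 12 =2^2*3^1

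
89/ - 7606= - 89/7606 = -0.01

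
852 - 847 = 5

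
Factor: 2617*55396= 144971332  =  2^2 * 11^1*1259^1 * 2617^1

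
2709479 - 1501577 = 1207902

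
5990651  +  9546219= 15536870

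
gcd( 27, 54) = 27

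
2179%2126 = 53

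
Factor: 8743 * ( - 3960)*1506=-52141153680 = - 2^4*3^3 * 5^1 * 7^1*11^1* 251^1*1249^1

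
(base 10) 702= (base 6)3130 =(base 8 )1276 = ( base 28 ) P2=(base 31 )mk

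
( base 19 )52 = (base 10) 97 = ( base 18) 57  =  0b1100001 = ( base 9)117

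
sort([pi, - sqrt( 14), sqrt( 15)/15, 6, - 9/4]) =[ - sqrt(14 ), - 9/4, sqrt(15)/15,pi , 6]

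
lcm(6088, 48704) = 48704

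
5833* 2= 11666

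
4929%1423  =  660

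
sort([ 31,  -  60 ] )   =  [ - 60,31 ]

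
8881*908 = 8063948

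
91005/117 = 30335/39 = 777.82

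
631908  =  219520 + 412388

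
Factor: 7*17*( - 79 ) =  - 7^1 * 17^1 *79^1 =- 9401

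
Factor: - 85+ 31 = -2^1*3^3 = -54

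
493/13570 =493/13570 = 0.04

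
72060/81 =889 + 17/27 = 889.63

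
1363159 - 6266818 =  - 4903659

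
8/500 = 2/125 = 0.02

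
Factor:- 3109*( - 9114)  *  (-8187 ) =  - 231982132662 = - 2^1*3^2*7^2*31^1*2729^1*3109^1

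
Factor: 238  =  2^1*7^1 * 17^1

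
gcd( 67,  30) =1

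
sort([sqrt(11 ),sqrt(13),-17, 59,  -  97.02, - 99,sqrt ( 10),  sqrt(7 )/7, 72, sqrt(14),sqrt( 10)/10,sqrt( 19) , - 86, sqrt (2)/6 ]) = [ - 99,-97.02, - 86 ,  -  17  ,  sqrt( 2)/6,sqrt(10 )/10,sqrt(7)/7, sqrt( 10),sqrt( 11) , sqrt(13 ),  sqrt(14 ), sqrt(19), 59,72 ] 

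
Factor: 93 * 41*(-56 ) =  - 213528=- 2^3 * 3^1*7^1 * 31^1*41^1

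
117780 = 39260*3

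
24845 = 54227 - 29382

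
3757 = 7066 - 3309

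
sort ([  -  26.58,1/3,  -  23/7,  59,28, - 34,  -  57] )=[-57,-34, - 26.58, - 23/7,1/3, 28,  59]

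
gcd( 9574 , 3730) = 2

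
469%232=5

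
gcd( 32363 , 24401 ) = 1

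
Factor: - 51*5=-3^1  *  5^1 * 17^1 = - 255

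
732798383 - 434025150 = 298773233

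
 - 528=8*(  -  66 )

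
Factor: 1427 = 1427^1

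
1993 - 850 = 1143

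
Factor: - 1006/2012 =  - 2^(- 1) = - 1/2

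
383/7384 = 383/7384 = 0.05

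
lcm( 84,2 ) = 84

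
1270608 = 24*52942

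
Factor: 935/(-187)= -5= - 5^1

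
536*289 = 154904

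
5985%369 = 81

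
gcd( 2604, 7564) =124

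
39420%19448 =524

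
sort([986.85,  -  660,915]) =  [- 660, 915,986.85 ]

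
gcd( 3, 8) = 1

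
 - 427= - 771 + 344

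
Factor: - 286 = - 2^1*11^1*13^1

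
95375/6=95375/6 = 15895.83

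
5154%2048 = 1058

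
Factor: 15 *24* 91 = 2^3*3^2*5^1 * 7^1*  13^1 = 32760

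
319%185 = 134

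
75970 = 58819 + 17151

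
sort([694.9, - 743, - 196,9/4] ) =[- 743, - 196, 9/4, 694.9] 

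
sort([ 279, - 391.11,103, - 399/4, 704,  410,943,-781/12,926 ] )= [-391.11, - 399/4, - 781/12, 103, 279,410,704,  926,943]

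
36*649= 23364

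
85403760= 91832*930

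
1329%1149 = 180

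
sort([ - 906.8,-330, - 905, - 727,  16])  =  [ - 906.8 , - 905, - 727, - 330, 16] 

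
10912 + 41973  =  52885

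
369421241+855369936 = 1224791177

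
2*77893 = 155786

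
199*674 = 134126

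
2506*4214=10560284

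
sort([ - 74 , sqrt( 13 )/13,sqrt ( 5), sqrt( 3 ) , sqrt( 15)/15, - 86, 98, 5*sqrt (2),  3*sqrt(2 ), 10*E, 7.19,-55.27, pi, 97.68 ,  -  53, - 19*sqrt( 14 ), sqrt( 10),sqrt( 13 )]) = [ -86, - 74, - 19*sqrt( 14 ),-55.27 , - 53,sqrt( 15) /15, sqrt( 13 )/13 , sqrt( 3 ), sqrt( 5),pi, sqrt (10 ), sqrt( 13), 3*sqrt(2),5*sqrt(2 ), 7.19,10*E,97.68,98 ]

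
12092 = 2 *6046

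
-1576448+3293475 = 1717027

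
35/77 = 5/11 = 0.45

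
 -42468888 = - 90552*469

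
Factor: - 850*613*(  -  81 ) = 42205050 = 2^1*3^4* 5^2 *17^1 * 613^1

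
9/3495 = 3/1165 = 0.00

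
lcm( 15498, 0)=0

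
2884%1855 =1029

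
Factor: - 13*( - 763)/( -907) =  - 9919/907 = -7^1*13^1 * 109^1 *907^( - 1) 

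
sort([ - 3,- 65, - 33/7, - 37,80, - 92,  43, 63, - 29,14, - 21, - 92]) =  [ - 92, - 92, - 65, - 37,-29, - 21, - 33/7, - 3,14 , 43, 63, 80]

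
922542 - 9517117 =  - 8594575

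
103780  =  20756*5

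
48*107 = 5136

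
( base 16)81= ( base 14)93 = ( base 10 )129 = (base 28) 4H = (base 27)4L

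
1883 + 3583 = 5466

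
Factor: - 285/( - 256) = 2^( - 8 )*3^1*5^1 * 19^1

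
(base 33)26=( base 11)66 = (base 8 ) 110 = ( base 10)72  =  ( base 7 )132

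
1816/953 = 1 + 863/953   =  1.91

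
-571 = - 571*1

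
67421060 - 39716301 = 27704759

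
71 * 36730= 2607830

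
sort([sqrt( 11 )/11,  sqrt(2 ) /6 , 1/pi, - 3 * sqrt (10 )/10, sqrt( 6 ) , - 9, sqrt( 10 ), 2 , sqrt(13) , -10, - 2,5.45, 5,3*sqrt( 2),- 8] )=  [ - 10,-9, - 8, - 2,-3 * sqrt( 10 )/10, sqrt( 2 )/6, sqrt( 11 ) /11 , 1/pi, 2, sqrt (6 ),sqrt( 10 ), sqrt( 13), 3*sqrt( 2), 5, 5.45 ] 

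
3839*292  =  1120988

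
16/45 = 16/45 = 0.36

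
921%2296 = 921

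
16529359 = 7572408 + 8956951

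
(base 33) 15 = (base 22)1g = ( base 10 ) 38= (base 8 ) 46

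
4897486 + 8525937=13423423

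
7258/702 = 3629/351 = 10.34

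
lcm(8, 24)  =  24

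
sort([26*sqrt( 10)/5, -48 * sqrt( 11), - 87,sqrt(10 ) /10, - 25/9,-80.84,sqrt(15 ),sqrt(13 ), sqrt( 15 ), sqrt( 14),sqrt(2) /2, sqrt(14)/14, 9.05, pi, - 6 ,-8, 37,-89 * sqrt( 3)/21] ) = [ - 48*sqrt( 11), -87 ,- 80.84, - 8, - 89*sqrt(3) /21, - 6, - 25/9, sqrt( 14 )/14, sqrt ( 10 ) /10,sqrt( 2 ) /2,  pi, sqrt(13), sqrt( 14 ), sqrt(15),sqrt(15), 9.05,26*sqrt(10 )/5, 37]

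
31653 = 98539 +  - 66886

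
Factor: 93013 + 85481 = 2^1*3^1*71^1*419^1  =  178494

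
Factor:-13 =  - 13^1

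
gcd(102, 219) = 3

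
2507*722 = 1810054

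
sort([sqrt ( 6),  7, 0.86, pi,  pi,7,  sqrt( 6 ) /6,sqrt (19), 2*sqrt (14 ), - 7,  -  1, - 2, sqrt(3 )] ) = [  -  7,-2,-1,  sqrt( 6)/6, 0.86, sqrt(3 )  ,  sqrt( 6 ),pi,pi, sqrt(19),  7,7,2* sqrt(14) ]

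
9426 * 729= 6871554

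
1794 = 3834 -2040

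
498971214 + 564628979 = 1063600193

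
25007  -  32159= - 7152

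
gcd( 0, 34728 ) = 34728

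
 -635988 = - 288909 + - 347079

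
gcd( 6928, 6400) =16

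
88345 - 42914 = 45431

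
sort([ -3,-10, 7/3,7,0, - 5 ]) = [ - 10 , - 5, - 3, 0 , 7/3,  7]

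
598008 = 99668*6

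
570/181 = 3 + 27/181 = 3.15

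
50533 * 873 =44115309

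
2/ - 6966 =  - 1+3482/3483= - 0.00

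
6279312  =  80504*78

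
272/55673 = 272/55673 = 0.00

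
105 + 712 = 817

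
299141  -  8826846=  - 8527705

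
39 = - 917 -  -956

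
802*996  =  798792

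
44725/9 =4969 + 4/9=4969.44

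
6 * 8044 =48264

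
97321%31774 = 1999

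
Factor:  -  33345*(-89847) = 3^5*5^1*13^1*19^1*67^1*149^1 = 2995948215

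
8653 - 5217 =3436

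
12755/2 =6377+1/2 = 6377.50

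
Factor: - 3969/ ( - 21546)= 7/38 = 2^(-1 )*7^1*19^( - 1 ) 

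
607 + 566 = 1173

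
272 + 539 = 811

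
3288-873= 2415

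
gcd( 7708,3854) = 3854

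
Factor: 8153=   31^1 * 263^1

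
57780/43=57780/43 = 1343.72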